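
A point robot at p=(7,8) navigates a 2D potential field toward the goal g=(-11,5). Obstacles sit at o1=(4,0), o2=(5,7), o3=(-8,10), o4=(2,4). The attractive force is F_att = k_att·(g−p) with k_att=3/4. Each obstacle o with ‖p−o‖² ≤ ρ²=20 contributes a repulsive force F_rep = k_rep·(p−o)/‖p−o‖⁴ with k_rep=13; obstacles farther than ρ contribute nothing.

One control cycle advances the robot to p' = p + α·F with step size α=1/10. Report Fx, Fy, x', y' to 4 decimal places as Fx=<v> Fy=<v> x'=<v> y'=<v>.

F_att = 3/4·(g−p) = 3/4·(-18,-3) = (-13.5000,-2.2500)
o1: d²=73 > ρ²=20 → inactive
o2: d²=5 ≤ ρ²=20; F_rep = 13·(2,1)/5² = (1.0400,0.5200)
o3: d²=229 > ρ²=20 → inactive
o4: d²=41 > ρ²=20 → inactive
F = F_att + ΣF_rep = (-12.4600,-1.7300)
p' = p + 1/10·F = (5.7540,7.8270)

Fx=-12.4600 Fy=-1.7300 x'=5.7540 y'=7.8270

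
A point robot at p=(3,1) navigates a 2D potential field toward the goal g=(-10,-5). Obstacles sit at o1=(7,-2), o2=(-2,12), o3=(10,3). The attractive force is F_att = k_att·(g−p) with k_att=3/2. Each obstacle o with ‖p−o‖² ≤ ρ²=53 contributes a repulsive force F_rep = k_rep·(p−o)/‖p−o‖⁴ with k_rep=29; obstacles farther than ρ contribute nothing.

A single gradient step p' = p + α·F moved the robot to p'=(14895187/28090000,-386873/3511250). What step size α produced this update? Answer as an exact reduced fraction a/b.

F_att = 3/2·(g−p) = 3/2·(-13,-6) = (-19.5000,-9.0000)
o1: d²=25 ≤ ρ²=53; F_rep = 29·(-4,3)/25² = (-0.1856,0.1392)
o2: d²=146 > ρ²=53 → inactive
o3: d²=53 ≤ ρ²=53; F_rep = 29·(-7,-2)/53² = (-0.0723,-0.0206)
F = F_att + ΣF_rep = (-19.7579,-8.8814)
Δp = p'−p = (-2.4697,-1.1102); α = Δx/Fx = (-69374813/28090000) / (-69374813/3511250) = 1/8
check: Δy/Fy = (-3898123/3511250) / (-15592492/1755625) = 1/8 ✓

α = 1/8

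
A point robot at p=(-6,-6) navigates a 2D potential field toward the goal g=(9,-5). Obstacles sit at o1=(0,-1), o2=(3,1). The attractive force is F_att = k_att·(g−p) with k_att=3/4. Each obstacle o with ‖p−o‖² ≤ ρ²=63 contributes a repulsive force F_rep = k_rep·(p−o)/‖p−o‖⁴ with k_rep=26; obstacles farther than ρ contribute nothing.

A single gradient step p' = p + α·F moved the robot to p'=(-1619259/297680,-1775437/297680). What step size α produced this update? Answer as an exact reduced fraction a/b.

α = 1/20

F_att = 3/4·(g−p) = 3/4·(15,1) = (11.2500,0.7500)
o1: d²=61 ≤ ρ²=63; F_rep = 26·(-6,-5)/61² = (-0.0419,-0.0349)
o2: d²=130 > ρ²=63 → inactive
F = F_att + ΣF_rep = (11.2081,0.7151)
Δp = p'−p = (0.5604,0.0358); α = Δx/Fx = (166821/297680) / (166821/14884) = 1/20
check: Δy/Fy = (10643/297680) / (10643/14884) = 1/20 ✓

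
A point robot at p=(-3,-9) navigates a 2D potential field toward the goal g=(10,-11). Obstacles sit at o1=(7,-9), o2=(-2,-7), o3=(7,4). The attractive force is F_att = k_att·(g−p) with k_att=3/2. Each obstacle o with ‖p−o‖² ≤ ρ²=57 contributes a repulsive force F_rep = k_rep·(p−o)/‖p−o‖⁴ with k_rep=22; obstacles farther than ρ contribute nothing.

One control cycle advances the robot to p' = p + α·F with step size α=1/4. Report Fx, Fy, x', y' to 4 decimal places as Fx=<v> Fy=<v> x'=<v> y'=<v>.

Fx=18.6200 Fy=-4.7600 x'=1.6550 y'=-10.1900

F_att = 3/2·(g−p) = 3/2·(13,-2) = (19.5000,-3.0000)
o1: d²=100 > ρ²=57 → inactive
o2: d²=5 ≤ ρ²=57; F_rep = 22·(-1,-2)/5² = (-0.8800,-1.7600)
o3: d²=269 > ρ²=57 → inactive
F = F_att + ΣF_rep = (18.6200,-4.7600)
p' = p + 1/4·F = (1.6550,-10.1900)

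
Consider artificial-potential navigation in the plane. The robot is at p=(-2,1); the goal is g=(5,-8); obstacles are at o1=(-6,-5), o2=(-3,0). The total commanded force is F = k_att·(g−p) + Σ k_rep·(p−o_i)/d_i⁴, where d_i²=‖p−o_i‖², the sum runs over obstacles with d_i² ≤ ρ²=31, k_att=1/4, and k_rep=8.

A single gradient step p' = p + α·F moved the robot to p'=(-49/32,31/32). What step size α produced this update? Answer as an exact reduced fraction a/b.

F_att = 1/4·(g−p) = 1/4·(7,-9) = (1.7500,-2.2500)
o1: d²=52 > ρ²=31 → inactive
o2: d²=2 ≤ ρ²=31; F_rep = 8·(1,1)/2² = (2.0000,2.0000)
F = F_att + ΣF_rep = (3.7500,-0.2500)
Δp = p'−p = (0.4688,-0.0312); α = Δx/Fx = (15/32) / (15/4) = 1/8
check: Δy/Fy = (-1/32) / (-1/4) = 1/8 ✓

α = 1/8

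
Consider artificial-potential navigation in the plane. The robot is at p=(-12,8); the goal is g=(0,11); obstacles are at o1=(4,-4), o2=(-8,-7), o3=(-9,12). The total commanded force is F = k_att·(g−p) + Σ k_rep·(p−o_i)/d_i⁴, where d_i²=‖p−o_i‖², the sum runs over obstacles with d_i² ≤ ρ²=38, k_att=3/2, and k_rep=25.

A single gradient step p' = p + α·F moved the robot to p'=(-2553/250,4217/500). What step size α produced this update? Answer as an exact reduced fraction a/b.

α = 1/10

F_att = 3/2·(g−p) = 3/2·(12,3) = (18.0000,4.5000)
o1: d²=400 > ρ²=38 → inactive
o2: d²=241 > ρ²=38 → inactive
o3: d²=25 ≤ ρ²=38; F_rep = 25·(-3,-4)/25² = (-0.1200,-0.1600)
F = F_att + ΣF_rep = (17.8800,4.3400)
Δp = p'−p = (1.7880,0.4340); α = Δx/Fx = (447/250) / (447/25) = 1/10
check: Δy/Fy = (217/500) / (217/50) = 1/10 ✓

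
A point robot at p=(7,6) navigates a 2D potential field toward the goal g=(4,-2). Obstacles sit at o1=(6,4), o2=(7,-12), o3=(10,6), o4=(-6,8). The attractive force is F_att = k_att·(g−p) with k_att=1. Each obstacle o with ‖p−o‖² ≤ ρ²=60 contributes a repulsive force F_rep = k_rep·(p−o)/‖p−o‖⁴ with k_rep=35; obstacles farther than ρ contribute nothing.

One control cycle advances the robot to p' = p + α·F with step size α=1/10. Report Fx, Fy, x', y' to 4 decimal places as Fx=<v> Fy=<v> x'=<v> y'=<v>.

Fx=-2.8963 Fy=-5.2000 x'=6.7104 y'=5.4800

F_att = 1·(g−p) = 1·(-3,-8) = (-3.0000,-8.0000)
o1: d²=5 ≤ ρ²=60; F_rep = 35·(1,2)/5² = (1.4000,2.8000)
o2: d²=324 > ρ²=60 → inactive
o3: d²=9 ≤ ρ²=60; F_rep = 35·(-3,0)/9² = (-1.2963,0.0000)
o4: d²=173 > ρ²=60 → inactive
F = F_att + ΣF_rep = (-2.8963,-5.2000)
p' = p + 1/10·F = (6.7104,5.4800)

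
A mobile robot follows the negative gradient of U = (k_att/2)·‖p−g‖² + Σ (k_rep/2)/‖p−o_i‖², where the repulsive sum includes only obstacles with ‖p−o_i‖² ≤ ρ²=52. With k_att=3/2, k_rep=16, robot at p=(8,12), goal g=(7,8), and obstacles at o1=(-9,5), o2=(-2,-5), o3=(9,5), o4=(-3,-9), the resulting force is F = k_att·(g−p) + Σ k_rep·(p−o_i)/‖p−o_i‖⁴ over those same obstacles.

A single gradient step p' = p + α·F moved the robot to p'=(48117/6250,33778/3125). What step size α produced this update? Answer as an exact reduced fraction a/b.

α = 1/5

F_att = 3/2·(g−p) = 3/2·(-1,-4) = (-1.5000,-6.0000)
o1: d²=338 > ρ²=52 → inactive
o2: d²=389 > ρ²=52 → inactive
o3: d²=50 ≤ ρ²=52; F_rep = 16·(-1,7)/50² = (-0.0064,0.0448)
o4: d²=562 > ρ²=52 → inactive
F = F_att + ΣF_rep = (-1.5064,-5.9552)
Δp = p'−p = (-0.3013,-1.1910); α = Δx/Fx = (-1883/6250) / (-1883/1250) = 1/5
check: Δy/Fy = (-3722/3125) / (-3722/625) = 1/5 ✓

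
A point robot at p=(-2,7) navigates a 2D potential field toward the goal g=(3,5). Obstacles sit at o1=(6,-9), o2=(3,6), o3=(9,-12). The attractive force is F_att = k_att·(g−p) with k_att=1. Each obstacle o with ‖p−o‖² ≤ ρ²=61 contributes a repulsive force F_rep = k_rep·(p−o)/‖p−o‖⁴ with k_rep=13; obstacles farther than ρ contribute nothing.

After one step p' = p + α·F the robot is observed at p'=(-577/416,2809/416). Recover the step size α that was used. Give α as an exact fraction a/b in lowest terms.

α = 1/8

F_att = 1·(g−p) = 1·(5,-2) = (5.0000,-2.0000)
o1: d²=320 > ρ²=61 → inactive
o2: d²=26 ≤ ρ²=61; F_rep = 13·(-5,1)/26² = (-0.0962,0.0192)
o3: d²=482 > ρ²=61 → inactive
F = F_att + ΣF_rep = (4.9038,-1.9808)
Δp = p'−p = (0.6130,-0.2476); α = Δx/Fx = (255/416) / (255/52) = 1/8
check: Δy/Fy = (-103/416) / (-103/52) = 1/8 ✓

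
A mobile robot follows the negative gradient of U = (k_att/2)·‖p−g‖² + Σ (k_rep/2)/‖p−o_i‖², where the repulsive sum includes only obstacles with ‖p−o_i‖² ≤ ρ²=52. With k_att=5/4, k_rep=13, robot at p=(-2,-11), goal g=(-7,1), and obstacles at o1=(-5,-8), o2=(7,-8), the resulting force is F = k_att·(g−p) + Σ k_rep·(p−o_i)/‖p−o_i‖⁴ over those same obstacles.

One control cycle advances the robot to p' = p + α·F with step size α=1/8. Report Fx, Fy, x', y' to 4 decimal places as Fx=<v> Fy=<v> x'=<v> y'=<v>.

F_att = 5/4·(g−p) = 5/4·(-5,12) = (-6.2500,15.0000)
o1: d²=18 ≤ ρ²=52; F_rep = 13·(3,-3)/18² = (0.1204,-0.1204)
o2: d²=90 > ρ²=52 → inactive
F = F_att + ΣF_rep = (-6.1296,14.8796)
p' = p + 1/8·F = (-2.7662,-9.1400)

Fx=-6.1296 Fy=14.8796 x'=-2.7662 y'=-9.1400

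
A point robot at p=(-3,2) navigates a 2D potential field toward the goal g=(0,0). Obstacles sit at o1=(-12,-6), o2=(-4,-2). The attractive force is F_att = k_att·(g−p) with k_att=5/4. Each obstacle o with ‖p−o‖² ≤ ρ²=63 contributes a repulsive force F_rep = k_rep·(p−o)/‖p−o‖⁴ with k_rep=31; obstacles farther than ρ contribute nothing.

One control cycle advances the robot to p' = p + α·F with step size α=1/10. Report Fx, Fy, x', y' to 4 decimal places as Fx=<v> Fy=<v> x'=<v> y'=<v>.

F_att = 5/4·(g−p) = 5/4·(3,-2) = (3.7500,-2.5000)
o1: d²=145 > ρ²=63 → inactive
o2: d²=17 ≤ ρ²=63; F_rep = 31·(1,4)/17² = (0.1073,0.4291)
F = F_att + ΣF_rep = (3.8573,-2.0709)
p' = p + 1/10·F = (-2.6143,1.7929)

Fx=3.8573 Fy=-2.0709 x'=-2.6143 y'=1.7929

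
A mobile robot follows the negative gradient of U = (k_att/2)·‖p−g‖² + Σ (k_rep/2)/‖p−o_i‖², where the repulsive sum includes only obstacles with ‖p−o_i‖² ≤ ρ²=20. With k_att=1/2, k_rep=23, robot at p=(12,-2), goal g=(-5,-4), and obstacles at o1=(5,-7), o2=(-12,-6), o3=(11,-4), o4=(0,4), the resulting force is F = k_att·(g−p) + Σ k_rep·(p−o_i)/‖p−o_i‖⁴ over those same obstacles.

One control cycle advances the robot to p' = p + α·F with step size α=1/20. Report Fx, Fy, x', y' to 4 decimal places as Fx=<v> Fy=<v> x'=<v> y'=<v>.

Fx=-7.5800 Fy=0.8400 x'=11.6210 y'=-1.9580

F_att = 1/2·(g−p) = 1/2·(-17,-2) = (-8.5000,-1.0000)
o1: d²=74 > ρ²=20 → inactive
o2: d²=592 > ρ²=20 → inactive
o3: d²=5 ≤ ρ²=20; F_rep = 23·(1,2)/5² = (0.9200,1.8400)
o4: d²=180 > ρ²=20 → inactive
F = F_att + ΣF_rep = (-7.5800,0.8400)
p' = p + 1/20·F = (11.6210,-1.9580)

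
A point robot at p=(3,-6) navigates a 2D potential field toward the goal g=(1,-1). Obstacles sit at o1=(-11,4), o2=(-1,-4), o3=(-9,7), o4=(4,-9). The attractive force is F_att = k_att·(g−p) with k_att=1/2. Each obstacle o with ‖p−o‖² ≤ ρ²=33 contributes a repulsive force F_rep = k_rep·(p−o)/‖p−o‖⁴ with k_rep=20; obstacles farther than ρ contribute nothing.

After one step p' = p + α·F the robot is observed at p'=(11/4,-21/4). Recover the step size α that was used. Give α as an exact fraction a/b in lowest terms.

F_att = 1/2·(g−p) = 1/2·(-2,5) = (-1.0000,2.5000)
o1: d²=296 > ρ²=33 → inactive
o2: d²=20 ≤ ρ²=33; F_rep = 20·(4,-2)/20² = (0.2000,-0.1000)
o3: d²=313 > ρ²=33 → inactive
o4: d²=10 ≤ ρ²=33; F_rep = 20·(-1,3)/10² = (-0.2000,0.6000)
F = F_att + ΣF_rep = (-1.0000,3.0000)
Δp = p'−p = (-0.2500,0.7500); α = Δx/Fx = (-1/4) / (-1) = 1/4
check: Δy/Fy = (3/4) / (3) = 1/4 ✓

α = 1/4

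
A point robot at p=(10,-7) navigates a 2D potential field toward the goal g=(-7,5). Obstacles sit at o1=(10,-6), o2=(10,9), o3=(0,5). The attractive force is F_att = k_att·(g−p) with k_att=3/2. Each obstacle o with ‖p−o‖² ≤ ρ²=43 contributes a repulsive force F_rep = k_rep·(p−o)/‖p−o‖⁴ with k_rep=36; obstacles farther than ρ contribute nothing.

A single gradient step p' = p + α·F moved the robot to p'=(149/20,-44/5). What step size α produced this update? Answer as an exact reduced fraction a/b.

α = 1/10

F_att = 3/2·(g−p) = 3/2·(-17,12) = (-25.5000,18.0000)
o1: d²=1 ≤ ρ²=43; F_rep = 36·(0,-1)/1² = (0.0000,-36.0000)
o2: d²=256 > ρ²=43 → inactive
o3: d²=244 > ρ²=43 → inactive
F = F_att + ΣF_rep = (-25.5000,-18.0000)
Δp = p'−p = (-2.5500,-1.8000); α = Δx/Fx = (-51/20) / (-51/2) = 1/10
check: Δy/Fy = (-9/5) / (-18) = 1/10 ✓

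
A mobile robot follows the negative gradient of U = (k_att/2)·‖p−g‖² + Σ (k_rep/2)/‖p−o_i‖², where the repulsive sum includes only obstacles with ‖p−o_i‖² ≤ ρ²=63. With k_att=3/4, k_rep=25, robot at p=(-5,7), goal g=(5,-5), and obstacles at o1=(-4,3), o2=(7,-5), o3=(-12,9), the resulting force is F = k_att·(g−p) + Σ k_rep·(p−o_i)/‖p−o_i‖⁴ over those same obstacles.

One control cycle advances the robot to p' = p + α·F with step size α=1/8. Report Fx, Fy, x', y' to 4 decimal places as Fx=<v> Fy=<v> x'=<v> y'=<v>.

Fx=7.4758 Fy=-8.6718 x'=-4.0655 y'=5.9160

F_att = 3/4·(g−p) = 3/4·(10,-12) = (7.5000,-9.0000)
o1: d²=17 ≤ ρ²=63; F_rep = 25·(-1,4)/17² = (-0.0865,0.3460)
o2: d²=288 > ρ²=63 → inactive
o3: d²=53 ≤ ρ²=63; F_rep = 25·(7,-2)/53² = (0.0623,-0.0178)
F = F_att + ΣF_rep = (7.4758,-8.6718)
p' = p + 1/8·F = (-4.0655,5.9160)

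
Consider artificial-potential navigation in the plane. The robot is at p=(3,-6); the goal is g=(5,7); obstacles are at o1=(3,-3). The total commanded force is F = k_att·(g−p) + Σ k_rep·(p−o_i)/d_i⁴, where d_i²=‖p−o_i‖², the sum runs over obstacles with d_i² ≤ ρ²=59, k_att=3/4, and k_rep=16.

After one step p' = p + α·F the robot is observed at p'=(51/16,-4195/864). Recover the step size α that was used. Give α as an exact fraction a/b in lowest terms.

F_att = 3/4·(g−p) = 3/4·(2,13) = (1.5000,9.7500)
o1: d²=9 ≤ ρ²=59; F_rep = 16·(0,-3)/9² = (0.0000,-0.5926)
F = F_att + ΣF_rep = (1.5000,9.1574)
Δp = p'−p = (0.1875,1.1447); α = Δx/Fx = (3/16) / (3/2) = 1/8
check: Δy/Fy = (989/864) / (989/108) = 1/8 ✓

α = 1/8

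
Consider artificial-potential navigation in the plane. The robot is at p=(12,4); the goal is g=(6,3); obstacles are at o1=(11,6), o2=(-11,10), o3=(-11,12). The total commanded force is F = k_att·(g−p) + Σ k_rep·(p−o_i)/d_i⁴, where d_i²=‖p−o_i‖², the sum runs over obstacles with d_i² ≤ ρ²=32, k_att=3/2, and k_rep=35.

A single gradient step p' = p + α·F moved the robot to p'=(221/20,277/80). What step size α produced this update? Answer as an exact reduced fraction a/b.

α = 1/8

F_att = 3/2·(g−p) = 3/2·(-6,-1) = (-9.0000,-1.5000)
o1: d²=5 ≤ ρ²=32; F_rep = 35·(1,-2)/5² = (1.4000,-2.8000)
o2: d²=565 > ρ²=32 → inactive
o3: d²=593 > ρ²=32 → inactive
F = F_att + ΣF_rep = (-7.6000,-4.3000)
Δp = p'−p = (-0.9500,-0.5375); α = Δx/Fx = (-19/20) / (-38/5) = 1/8
check: Δy/Fy = (-43/80) / (-43/10) = 1/8 ✓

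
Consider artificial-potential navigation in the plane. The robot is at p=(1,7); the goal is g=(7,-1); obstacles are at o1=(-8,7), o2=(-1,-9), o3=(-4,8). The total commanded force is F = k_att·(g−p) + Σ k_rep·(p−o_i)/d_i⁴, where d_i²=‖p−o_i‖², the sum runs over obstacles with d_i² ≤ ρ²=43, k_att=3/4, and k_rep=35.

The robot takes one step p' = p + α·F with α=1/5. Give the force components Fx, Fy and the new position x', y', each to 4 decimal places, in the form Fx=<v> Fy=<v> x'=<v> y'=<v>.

F_att = 3/4·(g−p) = 3/4·(6,-8) = (4.5000,-6.0000)
o1: d²=81 > ρ²=43 → inactive
o2: d²=260 > ρ²=43 → inactive
o3: d²=26 ≤ ρ²=43; F_rep = 35·(5,-1)/26² = (0.2589,-0.0518)
F = F_att + ΣF_rep = (4.7589,-6.0518)
p' = p + 1/5·F = (1.9518,5.7896)

Fx=4.7589 Fy=-6.0518 x'=1.9518 y'=5.7896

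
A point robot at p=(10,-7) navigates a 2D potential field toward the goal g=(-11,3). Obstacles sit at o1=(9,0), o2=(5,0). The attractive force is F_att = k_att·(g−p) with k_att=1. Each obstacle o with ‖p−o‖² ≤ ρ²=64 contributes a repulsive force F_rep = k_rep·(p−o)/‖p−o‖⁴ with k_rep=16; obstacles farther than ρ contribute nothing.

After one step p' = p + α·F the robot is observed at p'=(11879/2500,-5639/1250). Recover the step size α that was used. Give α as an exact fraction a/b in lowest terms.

α = 1/4

F_att = 1·(g−p) = 1·(-21,10) = (-21.0000,10.0000)
o1: d²=50 ≤ ρ²=64; F_rep = 16·(1,-7)/50² = (0.0064,-0.0448)
o2: d²=74 > ρ²=64 → inactive
F = F_att + ΣF_rep = (-20.9936,9.9552)
Δp = p'−p = (-5.2484,2.4888); α = Δx/Fx = (-13121/2500) / (-13121/625) = 1/4
check: Δy/Fy = (3111/1250) / (6222/625) = 1/4 ✓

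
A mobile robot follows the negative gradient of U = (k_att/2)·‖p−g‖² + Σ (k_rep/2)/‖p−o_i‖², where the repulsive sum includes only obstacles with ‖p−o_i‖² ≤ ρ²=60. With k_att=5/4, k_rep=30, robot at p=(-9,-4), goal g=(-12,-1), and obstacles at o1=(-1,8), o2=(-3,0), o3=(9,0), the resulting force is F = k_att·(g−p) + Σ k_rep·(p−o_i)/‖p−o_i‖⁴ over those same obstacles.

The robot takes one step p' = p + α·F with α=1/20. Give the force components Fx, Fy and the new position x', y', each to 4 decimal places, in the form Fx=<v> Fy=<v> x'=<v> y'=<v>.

F_att = 5/4·(g−p) = 5/4·(-3,3) = (-3.7500,3.7500)
o1: d²=208 > ρ²=60 → inactive
o2: d²=52 ≤ ρ²=60; F_rep = 30·(-6,-4)/52² = (-0.0666,-0.0444)
o3: d²=340 > ρ²=60 → inactive
F = F_att + ΣF_rep = (-3.8166,3.7056)
p' = p + 1/20·F = (-9.1908,-3.8147)

Fx=-3.8166 Fy=3.7056 x'=-9.1908 y'=-3.8147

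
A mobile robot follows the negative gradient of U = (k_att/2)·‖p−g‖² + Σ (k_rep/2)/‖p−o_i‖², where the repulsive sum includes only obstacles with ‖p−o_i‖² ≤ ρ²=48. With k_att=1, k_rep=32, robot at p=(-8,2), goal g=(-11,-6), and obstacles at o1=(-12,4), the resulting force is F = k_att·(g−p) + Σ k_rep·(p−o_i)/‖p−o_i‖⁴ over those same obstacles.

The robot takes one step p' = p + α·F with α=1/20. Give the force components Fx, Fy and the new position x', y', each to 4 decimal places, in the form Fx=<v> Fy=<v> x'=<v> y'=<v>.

F_att = 1·(g−p) = 1·(-3,-8) = (-3.0000,-8.0000)
o1: d²=20 ≤ ρ²=48; F_rep = 32·(4,-2)/20² = (0.3200,-0.1600)
F = F_att + ΣF_rep = (-2.6800,-8.1600)
p' = p + 1/20·F = (-8.1340,1.5920)

Fx=-2.6800 Fy=-8.1600 x'=-8.1340 y'=1.5920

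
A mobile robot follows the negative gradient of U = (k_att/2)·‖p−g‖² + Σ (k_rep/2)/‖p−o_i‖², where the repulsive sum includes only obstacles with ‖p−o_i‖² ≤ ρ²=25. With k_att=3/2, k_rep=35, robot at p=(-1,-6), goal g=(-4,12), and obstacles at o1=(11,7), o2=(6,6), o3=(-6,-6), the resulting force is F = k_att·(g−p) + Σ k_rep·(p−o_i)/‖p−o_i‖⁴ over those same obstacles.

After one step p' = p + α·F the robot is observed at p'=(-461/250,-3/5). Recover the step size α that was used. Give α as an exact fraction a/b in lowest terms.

α = 1/5

F_att = 3/2·(g−p) = 3/2·(-3,18) = (-4.5000,27.0000)
o1: d²=313 > ρ²=25 → inactive
o2: d²=193 > ρ²=25 → inactive
o3: d²=25 ≤ ρ²=25; F_rep = 35·(5,0)/25² = (0.2800,0.0000)
F = F_att + ΣF_rep = (-4.2200,27.0000)
Δp = p'−p = (-0.8440,5.4000); α = Δx/Fx = (-211/250) / (-211/50) = 1/5
check: Δy/Fy = (27/5) / (27) = 1/5 ✓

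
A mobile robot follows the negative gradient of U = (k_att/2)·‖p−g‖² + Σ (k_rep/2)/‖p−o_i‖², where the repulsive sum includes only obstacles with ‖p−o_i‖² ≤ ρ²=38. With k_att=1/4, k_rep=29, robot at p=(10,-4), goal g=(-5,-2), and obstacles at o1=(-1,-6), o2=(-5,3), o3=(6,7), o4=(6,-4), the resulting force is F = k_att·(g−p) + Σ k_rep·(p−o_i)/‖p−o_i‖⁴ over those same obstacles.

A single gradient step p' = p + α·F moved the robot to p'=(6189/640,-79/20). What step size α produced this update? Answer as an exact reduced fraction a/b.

α = 1/10

F_att = 1/4·(g−p) = 1/4·(-15,2) = (-3.7500,0.5000)
o1: d²=125 > ρ²=38 → inactive
o2: d²=274 > ρ²=38 → inactive
o3: d²=137 > ρ²=38 → inactive
o4: d²=16 ≤ ρ²=38; F_rep = 29·(4,0)/16² = (0.4531,0.0000)
F = F_att + ΣF_rep = (-3.2969,0.5000)
Δp = p'−p = (-0.3297,0.0500); α = Δx/Fx = (-211/640) / (-211/64) = 1/10
check: Δy/Fy = (1/20) / (1/2) = 1/10 ✓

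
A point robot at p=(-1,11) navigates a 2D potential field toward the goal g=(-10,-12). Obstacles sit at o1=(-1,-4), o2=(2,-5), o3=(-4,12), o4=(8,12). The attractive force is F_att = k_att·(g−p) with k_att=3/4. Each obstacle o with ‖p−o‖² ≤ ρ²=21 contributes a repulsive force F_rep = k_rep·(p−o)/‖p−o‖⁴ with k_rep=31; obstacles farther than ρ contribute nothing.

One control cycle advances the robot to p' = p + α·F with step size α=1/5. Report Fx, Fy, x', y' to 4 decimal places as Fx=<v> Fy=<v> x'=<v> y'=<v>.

Fx=-5.8200 Fy=-17.5600 x'=-2.1640 y'=7.4880

F_att = 3/4·(g−p) = 3/4·(-9,-23) = (-6.7500,-17.2500)
o1: d²=225 > ρ²=21 → inactive
o2: d²=265 > ρ²=21 → inactive
o3: d²=10 ≤ ρ²=21; F_rep = 31·(3,-1)/10² = (0.9300,-0.3100)
o4: d²=82 > ρ²=21 → inactive
F = F_att + ΣF_rep = (-5.8200,-17.5600)
p' = p + 1/5·F = (-2.1640,7.4880)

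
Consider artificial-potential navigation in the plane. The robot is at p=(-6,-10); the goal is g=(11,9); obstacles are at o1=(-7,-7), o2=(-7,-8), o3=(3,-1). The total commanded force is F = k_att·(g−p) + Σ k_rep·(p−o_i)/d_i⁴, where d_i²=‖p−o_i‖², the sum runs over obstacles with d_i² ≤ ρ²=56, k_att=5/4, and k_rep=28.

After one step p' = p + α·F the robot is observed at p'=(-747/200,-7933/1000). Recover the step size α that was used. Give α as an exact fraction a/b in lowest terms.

α = 1/10

F_att = 5/4·(g−p) = 5/4·(17,19) = (21.2500,23.7500)
o1: d²=10 ≤ ρ²=56; F_rep = 28·(1,-3)/10² = (0.2800,-0.8400)
o2: d²=5 ≤ ρ²=56; F_rep = 28·(1,-2)/5² = (1.1200,-2.2400)
o3: d²=162 > ρ²=56 → inactive
F = F_att + ΣF_rep = (22.6500,20.6700)
Δp = p'−p = (2.2650,2.0670); α = Δx/Fx = (453/200) / (453/20) = 1/10
check: Δy/Fy = (2067/1000) / (2067/100) = 1/10 ✓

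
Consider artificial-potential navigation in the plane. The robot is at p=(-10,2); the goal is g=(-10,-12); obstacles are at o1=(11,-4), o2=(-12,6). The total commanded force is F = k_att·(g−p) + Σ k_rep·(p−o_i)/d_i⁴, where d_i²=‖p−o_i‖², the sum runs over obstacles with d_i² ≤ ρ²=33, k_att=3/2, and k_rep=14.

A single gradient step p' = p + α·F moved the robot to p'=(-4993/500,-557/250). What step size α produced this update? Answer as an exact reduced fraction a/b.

F_att = 3/2·(g−p) = 3/2·(0,-14) = (0.0000,-21.0000)
o1: d²=477 > ρ²=33 → inactive
o2: d²=20 ≤ ρ²=33; F_rep = 14·(2,-4)/20² = (0.0700,-0.1400)
F = F_att + ΣF_rep = (0.0700,-21.1400)
Δp = p'−p = (0.0140,-4.2280); α = Δx/Fx = (7/500) / (7/100) = 1/5
check: Δy/Fy = (-1057/250) / (-1057/50) = 1/5 ✓

α = 1/5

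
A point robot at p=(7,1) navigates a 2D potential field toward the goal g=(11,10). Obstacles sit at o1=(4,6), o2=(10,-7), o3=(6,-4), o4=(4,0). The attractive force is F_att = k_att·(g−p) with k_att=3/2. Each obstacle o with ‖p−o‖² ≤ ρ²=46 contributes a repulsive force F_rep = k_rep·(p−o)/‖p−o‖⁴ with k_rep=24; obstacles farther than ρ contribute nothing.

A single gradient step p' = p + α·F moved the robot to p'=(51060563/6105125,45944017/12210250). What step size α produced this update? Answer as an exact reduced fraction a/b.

α = 1/5

F_att = 3/2·(g−p) = 3/2·(4,9) = (6.0000,13.5000)
o1: d²=34 ≤ ρ²=46; F_rep = 24·(3,-5)/34² = (0.0623,-0.1038)
o2: d²=73 > ρ²=46 → inactive
o3: d²=26 ≤ ρ²=46; F_rep = 24·(1,5)/26² = (0.0355,0.1775)
o4: d²=10 ≤ ρ²=46; F_rep = 24·(3,1)/10² = (0.7200,0.2400)
F = F_att + ΣF_rep = (6.8178,13.8137)
Δp = p'−p = (1.3636,2.7627); α = Δx/Fx = (8324688/6105125) / (8324688/1221025) = 1/5
check: Δy/Fy = (33733767/12210250) / (33733767/2442050) = 1/5 ✓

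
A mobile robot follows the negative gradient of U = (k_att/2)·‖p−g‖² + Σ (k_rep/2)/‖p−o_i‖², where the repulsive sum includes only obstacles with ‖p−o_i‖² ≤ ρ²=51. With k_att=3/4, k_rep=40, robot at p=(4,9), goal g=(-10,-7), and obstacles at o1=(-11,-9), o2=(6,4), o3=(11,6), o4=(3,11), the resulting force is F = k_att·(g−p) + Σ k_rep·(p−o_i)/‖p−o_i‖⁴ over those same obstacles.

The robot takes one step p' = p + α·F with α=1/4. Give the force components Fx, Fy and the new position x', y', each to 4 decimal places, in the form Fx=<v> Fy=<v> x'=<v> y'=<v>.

F_att = 3/4·(g−p) = 3/4·(-14,-16) = (-10.5000,-12.0000)
o1: d²=549 > ρ²=51 → inactive
o2: d²=29 ≤ ρ²=51; F_rep = 40·(-2,5)/29² = (-0.0951,0.2378)
o3: d²=58 > ρ²=51 → inactive
o4: d²=5 ≤ ρ²=51; F_rep = 40·(1,-2)/5² = (1.6000,-3.2000)
F = F_att + ΣF_rep = (-8.9951,-14.9622)
p' = p + 1/4·F = (1.7512,5.2595)

Fx=-8.9951 Fy=-14.9622 x'=1.7512 y'=5.2595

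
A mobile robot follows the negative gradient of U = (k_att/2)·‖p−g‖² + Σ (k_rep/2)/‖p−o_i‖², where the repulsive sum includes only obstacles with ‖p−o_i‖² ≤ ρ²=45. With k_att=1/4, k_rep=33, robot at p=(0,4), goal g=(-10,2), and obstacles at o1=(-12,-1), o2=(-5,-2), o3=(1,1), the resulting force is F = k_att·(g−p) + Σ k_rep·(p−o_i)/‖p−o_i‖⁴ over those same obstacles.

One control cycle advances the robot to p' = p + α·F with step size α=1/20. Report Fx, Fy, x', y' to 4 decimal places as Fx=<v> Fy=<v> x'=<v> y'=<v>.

F_att = 1/4·(g−p) = 1/4·(-10,-2) = (-2.5000,-0.5000)
o1: d²=169 > ρ²=45 → inactive
o2: d²=61 > ρ²=45 → inactive
o3: d²=10 ≤ ρ²=45; F_rep = 33·(-1,3)/10² = (-0.3300,0.9900)
F = F_att + ΣF_rep = (-2.8300,0.4900)
p' = p + 1/20·F = (-0.1415,4.0245)

Fx=-2.8300 Fy=0.4900 x'=-0.1415 y'=4.0245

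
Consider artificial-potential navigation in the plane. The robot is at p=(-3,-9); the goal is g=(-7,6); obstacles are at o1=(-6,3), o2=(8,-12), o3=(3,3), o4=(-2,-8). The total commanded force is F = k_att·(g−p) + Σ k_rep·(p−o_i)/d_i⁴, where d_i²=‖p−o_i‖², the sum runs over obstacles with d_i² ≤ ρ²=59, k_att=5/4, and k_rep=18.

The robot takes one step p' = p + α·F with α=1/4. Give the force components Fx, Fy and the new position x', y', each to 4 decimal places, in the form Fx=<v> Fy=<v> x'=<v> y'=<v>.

F_att = 5/4·(g−p) = 5/4·(-4,15) = (-5.0000,18.7500)
o1: d²=153 > ρ²=59 → inactive
o2: d²=130 > ρ²=59 → inactive
o3: d²=180 > ρ²=59 → inactive
o4: d²=2 ≤ ρ²=59; F_rep = 18·(-1,-1)/2² = (-4.5000,-4.5000)
F = F_att + ΣF_rep = (-9.5000,14.2500)
p' = p + 1/4·F = (-5.3750,-5.4375)

Fx=-9.5000 Fy=14.2500 x'=-5.3750 y'=-5.4375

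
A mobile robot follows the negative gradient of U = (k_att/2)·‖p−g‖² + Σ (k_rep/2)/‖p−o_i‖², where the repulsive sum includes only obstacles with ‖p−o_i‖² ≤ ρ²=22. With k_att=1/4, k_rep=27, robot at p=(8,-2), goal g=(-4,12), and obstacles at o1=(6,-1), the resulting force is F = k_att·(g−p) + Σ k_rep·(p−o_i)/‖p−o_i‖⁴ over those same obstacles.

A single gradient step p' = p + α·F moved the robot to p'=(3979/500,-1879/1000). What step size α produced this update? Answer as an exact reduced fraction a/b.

α = 1/20

F_att = 1/4·(g−p) = 1/4·(-12,14) = (-3.0000,3.5000)
o1: d²=5 ≤ ρ²=22; F_rep = 27·(2,-1)/5² = (2.1600,-1.0800)
F = F_att + ΣF_rep = (-0.8400,2.4200)
Δp = p'−p = (-0.0420,0.1210); α = Δx/Fx = (-21/500) / (-21/25) = 1/20
check: Δy/Fy = (121/1000) / (121/50) = 1/20 ✓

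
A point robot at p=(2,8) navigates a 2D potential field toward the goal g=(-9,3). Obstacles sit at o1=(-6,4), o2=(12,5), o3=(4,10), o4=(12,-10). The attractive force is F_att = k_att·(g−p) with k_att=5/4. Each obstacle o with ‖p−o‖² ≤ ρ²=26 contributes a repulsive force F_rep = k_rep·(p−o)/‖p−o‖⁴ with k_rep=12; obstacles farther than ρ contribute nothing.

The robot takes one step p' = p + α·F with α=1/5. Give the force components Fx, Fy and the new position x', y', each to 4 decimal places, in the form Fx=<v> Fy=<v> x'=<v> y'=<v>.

F_att = 5/4·(g−p) = 5/4·(-11,-5) = (-13.7500,-6.2500)
o1: d²=80 > ρ²=26 → inactive
o2: d²=109 > ρ²=26 → inactive
o3: d²=8 ≤ ρ²=26; F_rep = 12·(-2,-2)/8² = (-0.3750,-0.3750)
o4: d²=424 > ρ²=26 → inactive
F = F_att + ΣF_rep = (-14.1250,-6.6250)
p' = p + 1/5·F = (-0.8250,6.6750)

Fx=-14.1250 Fy=-6.6250 x'=-0.8250 y'=6.6750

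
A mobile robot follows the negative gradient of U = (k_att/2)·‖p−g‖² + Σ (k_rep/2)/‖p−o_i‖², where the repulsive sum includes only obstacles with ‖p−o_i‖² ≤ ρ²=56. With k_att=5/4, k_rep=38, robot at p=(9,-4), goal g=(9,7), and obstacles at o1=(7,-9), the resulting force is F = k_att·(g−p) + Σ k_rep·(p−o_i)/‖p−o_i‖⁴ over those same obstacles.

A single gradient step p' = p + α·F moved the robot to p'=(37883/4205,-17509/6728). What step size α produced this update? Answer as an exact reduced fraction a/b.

F_att = 5/4·(g−p) = 5/4·(0,11) = (0.0000,13.7500)
o1: d²=29 ≤ ρ²=56; F_rep = 38·(2,5)/29² = (0.0904,0.2259)
F = F_att + ΣF_rep = (0.0904,13.9759)
Δp = p'−p = (0.0090,1.3976); α = Δx/Fx = (38/4205) / (76/841) = 1/10
check: Δy/Fy = (9403/6728) / (47015/3364) = 1/10 ✓

α = 1/10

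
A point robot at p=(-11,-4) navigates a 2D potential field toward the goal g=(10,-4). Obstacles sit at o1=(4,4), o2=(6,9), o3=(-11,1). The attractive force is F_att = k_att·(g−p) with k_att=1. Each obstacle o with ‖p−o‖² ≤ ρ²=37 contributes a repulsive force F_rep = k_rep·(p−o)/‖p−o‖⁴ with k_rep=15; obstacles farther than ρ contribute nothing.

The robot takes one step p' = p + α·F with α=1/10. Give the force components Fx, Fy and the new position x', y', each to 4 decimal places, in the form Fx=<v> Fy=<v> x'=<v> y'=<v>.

F_att = 1·(g−p) = 1·(21,0) = (21.0000,0.0000)
o1: d²=289 > ρ²=37 → inactive
o2: d²=458 > ρ²=37 → inactive
o3: d²=25 ≤ ρ²=37; F_rep = 15·(0,-5)/25² = (0.0000,-0.1200)
F = F_att + ΣF_rep = (21.0000,-0.1200)
p' = p + 1/10·F = (-8.9000,-4.0120)

Fx=21.0000 Fy=-0.1200 x'=-8.9000 y'=-4.0120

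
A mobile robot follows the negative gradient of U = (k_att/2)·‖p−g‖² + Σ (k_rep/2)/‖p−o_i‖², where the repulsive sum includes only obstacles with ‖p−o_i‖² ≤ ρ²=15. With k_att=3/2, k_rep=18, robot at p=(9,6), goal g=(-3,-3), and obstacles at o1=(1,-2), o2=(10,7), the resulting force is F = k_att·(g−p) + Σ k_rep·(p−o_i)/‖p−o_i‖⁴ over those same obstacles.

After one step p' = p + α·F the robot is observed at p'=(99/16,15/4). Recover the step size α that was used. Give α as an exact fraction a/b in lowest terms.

α = 1/8

F_att = 3/2·(g−p) = 3/2·(-12,-9) = (-18.0000,-13.5000)
o1: d²=128 > ρ²=15 → inactive
o2: d²=2 ≤ ρ²=15; F_rep = 18·(-1,-1)/2² = (-4.5000,-4.5000)
F = F_att + ΣF_rep = (-22.5000,-18.0000)
Δp = p'−p = (-2.8125,-2.2500); α = Δx/Fx = (-45/16) / (-45/2) = 1/8
check: Δy/Fy = (-9/4) / (-18) = 1/8 ✓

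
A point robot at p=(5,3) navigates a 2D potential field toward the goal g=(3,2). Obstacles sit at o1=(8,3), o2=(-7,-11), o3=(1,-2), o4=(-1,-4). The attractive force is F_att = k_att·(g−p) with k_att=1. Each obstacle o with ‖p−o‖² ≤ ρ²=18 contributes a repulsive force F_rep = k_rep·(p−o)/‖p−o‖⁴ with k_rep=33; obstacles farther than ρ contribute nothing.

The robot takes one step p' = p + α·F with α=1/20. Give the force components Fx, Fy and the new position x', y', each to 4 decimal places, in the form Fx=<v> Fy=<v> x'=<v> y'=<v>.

Fx=-3.2222 Fy=-1.0000 x'=4.8389 y'=2.9500

F_att = 1·(g−p) = 1·(-2,-1) = (-2.0000,-1.0000)
o1: d²=9 ≤ ρ²=18; F_rep = 33·(-3,0)/9² = (-1.2222,0.0000)
o2: d²=340 > ρ²=18 → inactive
o3: d²=41 > ρ²=18 → inactive
o4: d²=85 > ρ²=18 → inactive
F = F_att + ΣF_rep = (-3.2222,-1.0000)
p' = p + 1/20·F = (4.8389,2.9500)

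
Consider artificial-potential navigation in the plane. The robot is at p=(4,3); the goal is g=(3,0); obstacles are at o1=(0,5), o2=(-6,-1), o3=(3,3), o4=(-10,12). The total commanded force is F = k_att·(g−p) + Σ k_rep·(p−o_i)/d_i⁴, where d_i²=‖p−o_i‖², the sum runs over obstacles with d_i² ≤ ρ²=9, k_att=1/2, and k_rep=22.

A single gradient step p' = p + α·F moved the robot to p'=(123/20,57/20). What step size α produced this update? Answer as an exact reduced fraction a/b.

α = 1/10

F_att = 1/2·(g−p) = 1/2·(-1,-3) = (-0.5000,-1.5000)
o1: d²=20 > ρ²=9 → inactive
o2: d²=116 > ρ²=9 → inactive
o3: d²=1 ≤ ρ²=9; F_rep = 22·(1,0)/1² = (22.0000,0.0000)
o4: d²=277 > ρ²=9 → inactive
F = F_att + ΣF_rep = (21.5000,-1.5000)
Δp = p'−p = (2.1500,-0.1500); α = Δx/Fx = (43/20) / (43/2) = 1/10
check: Δy/Fy = (-3/20) / (-3/2) = 1/10 ✓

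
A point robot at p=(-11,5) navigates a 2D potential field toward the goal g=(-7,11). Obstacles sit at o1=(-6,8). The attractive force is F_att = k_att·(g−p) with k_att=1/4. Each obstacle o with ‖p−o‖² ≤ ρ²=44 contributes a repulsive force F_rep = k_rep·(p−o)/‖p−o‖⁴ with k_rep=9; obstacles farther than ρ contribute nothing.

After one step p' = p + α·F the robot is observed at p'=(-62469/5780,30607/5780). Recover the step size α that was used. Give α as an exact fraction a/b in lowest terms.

α = 1/5

F_att = 1/4·(g−p) = 1/4·(4,6) = (1.0000,1.5000)
o1: d²=34 ≤ ρ²=44; F_rep = 9·(-5,-3)/34² = (-0.0389,-0.0234)
F = F_att + ΣF_rep = (0.9611,1.4766)
Δp = p'−p = (0.1922,0.2953); α = Δx/Fx = (1111/5780) / (1111/1156) = 1/5
check: Δy/Fy = (1707/5780) / (1707/1156) = 1/5 ✓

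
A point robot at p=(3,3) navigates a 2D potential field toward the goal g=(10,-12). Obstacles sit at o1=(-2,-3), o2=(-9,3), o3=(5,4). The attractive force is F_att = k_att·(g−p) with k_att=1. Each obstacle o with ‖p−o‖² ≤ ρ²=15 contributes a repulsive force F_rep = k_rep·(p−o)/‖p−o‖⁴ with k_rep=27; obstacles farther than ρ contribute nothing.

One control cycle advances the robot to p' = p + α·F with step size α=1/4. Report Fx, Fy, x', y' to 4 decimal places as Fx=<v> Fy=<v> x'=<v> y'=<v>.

F_att = 1·(g−p) = 1·(7,-15) = (7.0000,-15.0000)
o1: d²=61 > ρ²=15 → inactive
o2: d²=144 > ρ²=15 → inactive
o3: d²=5 ≤ ρ²=15; F_rep = 27·(-2,-1)/5² = (-2.1600,-1.0800)
F = F_att + ΣF_rep = (4.8400,-16.0800)
p' = p + 1/4·F = (4.2100,-1.0200)

Fx=4.8400 Fy=-16.0800 x'=4.2100 y'=-1.0200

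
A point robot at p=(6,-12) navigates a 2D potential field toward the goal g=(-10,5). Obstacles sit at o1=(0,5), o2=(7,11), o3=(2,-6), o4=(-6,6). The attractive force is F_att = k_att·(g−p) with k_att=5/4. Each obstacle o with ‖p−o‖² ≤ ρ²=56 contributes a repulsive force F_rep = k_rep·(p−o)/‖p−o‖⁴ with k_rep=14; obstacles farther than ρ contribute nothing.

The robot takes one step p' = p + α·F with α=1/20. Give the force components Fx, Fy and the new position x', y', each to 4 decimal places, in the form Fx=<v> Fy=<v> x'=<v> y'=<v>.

F_att = 5/4·(g−p) = 5/4·(-16,17) = (-20.0000,21.2500)
o1: d²=325 > ρ²=56 → inactive
o2: d²=530 > ρ²=56 → inactive
o3: d²=52 ≤ ρ²=56; F_rep = 14·(4,-6)/52² = (0.0207,-0.0311)
o4: d²=468 > ρ²=56 → inactive
F = F_att + ΣF_rep = (-19.9793,21.2189)
p' = p + 1/20·F = (5.0010,-10.9391)

Fx=-19.9793 Fy=21.2189 x'=5.0010 y'=-10.9391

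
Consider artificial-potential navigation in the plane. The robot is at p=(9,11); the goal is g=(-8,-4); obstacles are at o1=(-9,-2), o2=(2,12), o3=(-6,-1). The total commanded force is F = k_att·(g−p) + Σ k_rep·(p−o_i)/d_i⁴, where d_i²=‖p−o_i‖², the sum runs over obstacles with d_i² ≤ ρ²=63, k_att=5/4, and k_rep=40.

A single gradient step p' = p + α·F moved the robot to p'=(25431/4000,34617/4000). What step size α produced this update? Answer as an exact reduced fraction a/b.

α = 1/8

F_att = 5/4·(g−p) = 5/4·(-17,-15) = (-21.2500,-18.7500)
o1: d²=493 > ρ²=63 → inactive
o2: d²=50 ≤ ρ²=63; F_rep = 40·(7,-1)/50² = (0.1120,-0.0160)
o3: d²=369 > ρ²=63 → inactive
F = F_att + ΣF_rep = (-21.1380,-18.7660)
Δp = p'−p = (-2.6423,-2.3457); α = Δx/Fx = (-10569/4000) / (-10569/500) = 1/8
check: Δy/Fy = (-9383/4000) / (-9383/500) = 1/8 ✓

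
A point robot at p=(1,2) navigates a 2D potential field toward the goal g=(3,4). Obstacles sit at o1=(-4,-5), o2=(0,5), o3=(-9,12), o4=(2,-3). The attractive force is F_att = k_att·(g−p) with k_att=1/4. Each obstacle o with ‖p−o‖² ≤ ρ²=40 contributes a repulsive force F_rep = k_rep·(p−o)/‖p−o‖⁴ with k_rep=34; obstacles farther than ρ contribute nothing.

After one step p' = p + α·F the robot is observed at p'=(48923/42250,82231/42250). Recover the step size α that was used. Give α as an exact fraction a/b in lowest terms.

α = 1/5

F_att = 1/4·(g−p) = 1/4·(2,2) = (0.5000,0.5000)
o1: d²=74 > ρ²=40 → inactive
o2: d²=10 ≤ ρ²=40; F_rep = 34·(1,-3)/10² = (0.3400,-1.0200)
o3: d²=200 > ρ²=40 → inactive
o4: d²=26 ≤ ρ²=40; F_rep = 34·(-1,5)/26² = (-0.0503,0.2515)
F = F_att + ΣF_rep = (0.7897,-0.2685)
Δp = p'−p = (0.1579,-0.0537); α = Δx/Fx = (6673/42250) / (6673/8450) = 1/5
check: Δy/Fy = (-2269/42250) / (-2269/8450) = 1/5 ✓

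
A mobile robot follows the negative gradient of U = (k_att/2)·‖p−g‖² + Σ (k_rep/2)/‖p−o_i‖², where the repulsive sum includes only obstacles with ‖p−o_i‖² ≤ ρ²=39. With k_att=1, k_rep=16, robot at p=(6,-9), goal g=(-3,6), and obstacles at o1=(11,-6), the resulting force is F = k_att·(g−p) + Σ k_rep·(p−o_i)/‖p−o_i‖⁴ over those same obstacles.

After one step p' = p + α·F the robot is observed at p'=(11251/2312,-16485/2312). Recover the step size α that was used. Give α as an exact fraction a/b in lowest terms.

α = 1/8

F_att = 1·(g−p) = 1·(-9,15) = (-9.0000,15.0000)
o1: d²=34 ≤ ρ²=39; F_rep = 16·(-5,-3)/34² = (-0.0692,-0.0415)
F = F_att + ΣF_rep = (-9.0692,14.9585)
Δp = p'−p = (-1.1337,1.8698); α = Δx/Fx = (-2621/2312) / (-2621/289) = 1/8
check: Δy/Fy = (4323/2312) / (4323/289) = 1/8 ✓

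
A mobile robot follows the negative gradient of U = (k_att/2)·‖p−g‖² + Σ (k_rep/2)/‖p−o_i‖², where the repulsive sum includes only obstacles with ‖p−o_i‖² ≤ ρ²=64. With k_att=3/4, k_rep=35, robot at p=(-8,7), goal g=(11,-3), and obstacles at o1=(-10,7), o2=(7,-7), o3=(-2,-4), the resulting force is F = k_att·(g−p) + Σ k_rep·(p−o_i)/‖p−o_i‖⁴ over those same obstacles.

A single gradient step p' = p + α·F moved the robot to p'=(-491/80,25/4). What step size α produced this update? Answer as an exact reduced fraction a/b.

α = 1/10

F_att = 3/4·(g−p) = 3/4·(19,-10) = (14.2500,-7.5000)
o1: d²=4 ≤ ρ²=64; F_rep = 35·(2,0)/4² = (4.3750,0.0000)
o2: d²=421 > ρ²=64 → inactive
o3: d²=157 > ρ²=64 → inactive
F = F_att + ΣF_rep = (18.6250,-7.5000)
Δp = p'−p = (1.8625,-0.7500); α = Δx/Fx = (149/80) / (149/8) = 1/10
check: Δy/Fy = (-3/4) / (-15/2) = 1/10 ✓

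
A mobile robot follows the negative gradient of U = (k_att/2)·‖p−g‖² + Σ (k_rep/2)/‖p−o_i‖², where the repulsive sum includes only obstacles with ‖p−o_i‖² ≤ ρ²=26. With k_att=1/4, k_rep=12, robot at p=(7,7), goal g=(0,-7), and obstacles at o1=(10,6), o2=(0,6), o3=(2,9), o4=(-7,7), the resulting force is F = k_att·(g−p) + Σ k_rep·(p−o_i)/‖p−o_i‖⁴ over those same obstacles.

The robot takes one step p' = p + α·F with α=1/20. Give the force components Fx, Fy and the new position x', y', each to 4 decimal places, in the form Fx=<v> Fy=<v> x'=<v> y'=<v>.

Fx=-2.1100 Fy=-3.3800 x'=6.8945 y'=6.8310

F_att = 1/4·(g−p) = 1/4·(-7,-14) = (-1.7500,-3.5000)
o1: d²=10 ≤ ρ²=26; F_rep = 12·(-3,1)/10² = (-0.3600,0.1200)
o2: d²=50 > ρ²=26 → inactive
o3: d²=29 > ρ²=26 → inactive
o4: d²=196 > ρ²=26 → inactive
F = F_att + ΣF_rep = (-2.1100,-3.3800)
p' = p + 1/20·F = (6.8945,6.8310)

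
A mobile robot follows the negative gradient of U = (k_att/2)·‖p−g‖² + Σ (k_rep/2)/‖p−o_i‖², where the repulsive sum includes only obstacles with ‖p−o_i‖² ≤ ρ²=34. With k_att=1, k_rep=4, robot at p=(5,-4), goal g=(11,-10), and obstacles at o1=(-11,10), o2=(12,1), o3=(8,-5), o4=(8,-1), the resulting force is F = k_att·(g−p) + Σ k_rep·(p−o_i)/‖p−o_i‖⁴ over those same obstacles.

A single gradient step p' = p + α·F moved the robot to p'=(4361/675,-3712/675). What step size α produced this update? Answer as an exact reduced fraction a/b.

α = 1/4

F_att = 1·(g−p) = 1·(6,-6) = (6.0000,-6.0000)
o1: d²=452 > ρ²=34 → inactive
o2: d²=74 > ρ²=34 → inactive
o3: d²=10 ≤ ρ²=34; F_rep = 4·(-3,1)/10² = (-0.1200,0.0400)
o4: d²=18 ≤ ρ²=34; F_rep = 4·(-3,-3)/18² = (-0.0370,-0.0370)
F = F_att + ΣF_rep = (5.8430,-5.9970)
Δp = p'−p = (1.4607,-1.4993); α = Δx/Fx = (986/675) / (3944/675) = 1/4
check: Δy/Fy = (-1012/675) / (-4048/675) = 1/4 ✓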